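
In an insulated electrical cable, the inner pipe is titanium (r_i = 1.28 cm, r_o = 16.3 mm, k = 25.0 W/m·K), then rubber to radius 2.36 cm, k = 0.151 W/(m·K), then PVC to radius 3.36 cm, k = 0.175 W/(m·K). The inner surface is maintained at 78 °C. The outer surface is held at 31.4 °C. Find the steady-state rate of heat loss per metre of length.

Q' = 65.4 W/m

Treat each layer as a resistance in series:
  R'_titanium = ln(0.0163/0.0128)/(2πk) = 0.2417/(2π·25.0) = 0.001539 m·K/W
  R'_rubber = ln(0.0236/0.0163)/(2πk) = 0.3701/(2π·0.151) = 0.3901 m·K/W
  R'_PVC = ln(0.0336/0.0236)/(2πk) = 0.3533/(2π·0.175) = 0.3213 m·K/W
ΣR = 0.001539 + 0.3901 + 0.3213 = 0.7129 m·K/W
Q' = ΔT/ΣR = (78 °C − 31.4 °C)/0.7129 = 65.4 W/m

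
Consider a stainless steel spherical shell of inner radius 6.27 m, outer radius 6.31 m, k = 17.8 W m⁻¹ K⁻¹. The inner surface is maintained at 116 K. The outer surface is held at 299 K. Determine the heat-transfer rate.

Q = 4πk·ΔT/(1/r₁ − 1/r₂) = 4π × 17.8 × 183 / (1/6.27 − 1/6.31) = 4.05×10^7 W

Q = 40500 kW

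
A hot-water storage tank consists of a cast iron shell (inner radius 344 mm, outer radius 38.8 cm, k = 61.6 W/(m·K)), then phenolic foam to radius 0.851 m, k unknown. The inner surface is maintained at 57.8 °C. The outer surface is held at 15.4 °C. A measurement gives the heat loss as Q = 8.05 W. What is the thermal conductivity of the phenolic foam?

ΣR = ΔT/Q = |57.8 − 15.4|/8.05 = 5.267 K/W
Known resistances:
  R_cast iron = (1/0.344 − 1/0.388)/(4πk) = 0.3297/(4π·61.6) = 4.259×10^-4 K/W
R_phenolic foam = ΣR − ΣR_known = 5.267 − 4.259×10^-4 = 5.267 K/W
(1/r₁−1/r₂)/(4πk) = 5.267 ⇒ k = 1.402/(4π·5.267) = 0.0212 W/m·K

k = 0.0212 W/m·K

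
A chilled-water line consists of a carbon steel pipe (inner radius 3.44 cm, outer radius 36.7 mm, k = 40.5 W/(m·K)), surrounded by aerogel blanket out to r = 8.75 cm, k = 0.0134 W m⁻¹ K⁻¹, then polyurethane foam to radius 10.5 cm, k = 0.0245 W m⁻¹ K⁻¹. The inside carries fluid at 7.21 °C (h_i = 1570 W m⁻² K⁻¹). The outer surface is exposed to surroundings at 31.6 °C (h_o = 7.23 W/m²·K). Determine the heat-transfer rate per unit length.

Q' = 2.08 W/m

Treat each layer as a resistance in series:
  R'_conv,in = 1/(2πr h) = 1/(2π·0.0344·1570) = 0.002947 m·K/W
  R'_carbon steel = ln(0.0367/0.0344)/(2πk) = 0.06472/(2π·40.5) = 2.543×10^-4 m·K/W
  R'_aerogel blanket = ln(0.0875/0.0367)/(2πk) = 0.8689/(2π·0.0134) = 10.32 m·K/W
  R'_polyurethane foam = ln(0.105/0.0875)/(2πk) = 0.1823/(2π·0.0245) = 1.184 m·K/W
  R'_conv,out = 1/(2πr h) = 1/(2π·0.105·7.23) = 0.2096 m·K/W
ΣR = 0.002947 + 2.543×10^-4 + 10.32 + 1.184 + 0.2096 = 11.72 m·K/W
Q' = ΔT/ΣR = (7.21 °C − 31.6 °C)/11.72 = -2.08 W/m
(Negative Q' ⇒ heat flows inward; heat gain = 2.08 W/m.)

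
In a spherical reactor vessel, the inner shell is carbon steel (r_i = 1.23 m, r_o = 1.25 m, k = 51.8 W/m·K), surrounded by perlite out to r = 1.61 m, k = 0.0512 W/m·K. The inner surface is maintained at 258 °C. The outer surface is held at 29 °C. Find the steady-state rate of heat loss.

Q = 824 W

Treat each layer as a resistance in series:
  R_carbon steel = (1/1.23 − 1/1.25)/(4πk) = 0.01301/(4π·51.8) = 1.998×10^-5 K/W
  R_perlite = (1/1.25 − 1/1.61)/(4πk) = 0.1789/(4π·0.0512) = 0.2780 K/W
ΣR = 1.998×10^-5 + 0.2780 = 0.2780 K/W
Q = ΔT/ΣR = (258 °C − 29 °C)/0.2780 = 824 W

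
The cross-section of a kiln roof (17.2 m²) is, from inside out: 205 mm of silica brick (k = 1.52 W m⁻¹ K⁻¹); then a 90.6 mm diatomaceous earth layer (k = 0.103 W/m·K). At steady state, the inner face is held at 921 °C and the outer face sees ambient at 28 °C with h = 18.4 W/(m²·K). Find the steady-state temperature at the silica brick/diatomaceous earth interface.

T = 808 °C

Series thermal resistances, inner to outer:
  R_silica brick = L/(kA) = 0.205/(1.52·17.2) = 0.007841 K/W
  R_diatomaceous earth = L/(kA) = 0.0906/(0.103·17.2) = 0.05114 K/W
  R_conv,out = 1/(hA) = 1/(18.4·17.2) = 0.003160 K/W
ΣR = 0.007841 + 0.05114 + 0.003160 = 0.06214 K/W
Q = ΔT/ΣR = (921 °C − 28 °C)/0.06214 = 14370 W
From the inner boundary to the silica brick/diatomaceous earth interface, ΣR_partial = 0.007841 K/W.
T_interface = T_in − Q·ΣR_partial = 921 °C − (14370)(0.007841) = 808 °C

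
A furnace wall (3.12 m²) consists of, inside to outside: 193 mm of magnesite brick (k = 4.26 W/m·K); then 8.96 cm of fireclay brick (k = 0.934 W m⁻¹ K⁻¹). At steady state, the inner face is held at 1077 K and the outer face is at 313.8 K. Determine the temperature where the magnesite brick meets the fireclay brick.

T = 832 K

Resistance network (inner→outer):
  R_magnesite brick = L/(kA) = 0.193/(4.26·3.12) = 0.01452 K/W
  R_fireclay brick = L/(kA) = 0.0896/(0.934·3.12) = 0.03075 K/W
ΣR = 0.01452 + 0.03075 = 0.04527 K/W
Q = ΔT/ΣR = (1077 K − 313.8 K)/0.04527 = 16860 W
From the inner boundary to the magnesite brick/fireclay brick interface, ΣR_partial = 0.01452 K/W.
T_interface = T_in − Q·ΣR_partial = 1077 K − (16860)(0.01452) = 832 K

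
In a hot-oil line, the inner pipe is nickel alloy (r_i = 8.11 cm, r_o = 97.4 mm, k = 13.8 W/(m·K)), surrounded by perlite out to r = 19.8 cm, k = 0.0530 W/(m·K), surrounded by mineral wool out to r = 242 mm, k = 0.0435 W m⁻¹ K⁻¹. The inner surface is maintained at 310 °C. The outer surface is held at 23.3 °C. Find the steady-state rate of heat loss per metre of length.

Treat each layer as a resistance in series:
  R'_nickel alloy = ln(0.0974/0.0811)/(2πk) = 0.1831/(2π·13.8) = 0.002112 m·K/W
  R'_perlite = ln(0.198/0.0974)/(2πk) = 0.7094/(2π·0.0530) = 2.130 m·K/W
  R'_mineral wool = ln(0.242/0.198)/(2πk) = 0.2007/(2π·0.0435) = 0.7342 m·K/W
ΣR = 0.002112 + 2.130 + 0.7342 = 2.866 m·K/W
Q' = ΔT/ΣR = (310 °C − 23.3 °C)/2.866 = 100 W/m

Q' = 100 W/m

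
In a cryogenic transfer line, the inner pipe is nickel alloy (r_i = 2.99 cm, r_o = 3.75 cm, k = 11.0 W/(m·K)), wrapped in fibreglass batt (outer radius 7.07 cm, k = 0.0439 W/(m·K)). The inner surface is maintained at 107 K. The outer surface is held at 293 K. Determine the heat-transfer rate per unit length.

Q' = 80.8 W/m

Resistance network (inner→outer):
  R'_nickel alloy = ln(0.0375/0.0299)/(2πk) = 0.2265/(2π·11.0) = 0.003277 m·K/W
  R'_fibreglass batt = ln(0.0707/0.0375)/(2πk) = 0.6341/(2π·0.0439) = 2.299 m·K/W
ΣR = 0.003277 + 2.299 = 2.302 m·K/W
Q' = ΔT/ΣR = (107 K − 293 K)/2.302 = -80.8 W/m
(Negative Q' ⇒ heat flows inward; heat gain = 80.8 W/m.)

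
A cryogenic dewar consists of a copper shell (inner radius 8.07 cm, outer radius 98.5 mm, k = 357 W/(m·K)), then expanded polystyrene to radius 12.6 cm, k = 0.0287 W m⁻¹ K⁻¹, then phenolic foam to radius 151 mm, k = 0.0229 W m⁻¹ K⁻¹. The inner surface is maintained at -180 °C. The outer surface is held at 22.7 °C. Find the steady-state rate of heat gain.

Q = 18.9 W

Series thermal resistances, inner to outer:
  R_copper = (1/0.0807 − 1/0.0985)/(4πk) = 2.239/(4π·357) = 4.992×10^-4 K/W
  R_expanded polystyrene = (1/0.0985 − 1/0.126)/(4πk) = 2.216/(4π·0.0287) = 6.144 K/W
  R_phenolic foam = (1/0.126 − 1/0.151)/(4πk) = 1.314/(4π·0.0229) = 4.566 K/W
ΣR = 4.992×10^-4 + 6.144 + 4.566 = 10.71 K/W
Q = ΔT/ΣR = (-180 °C − 22.7 °C)/10.71 = -18.9 W
(Negative Q ⇒ heat flows inward; heat gain = 18.9 W.)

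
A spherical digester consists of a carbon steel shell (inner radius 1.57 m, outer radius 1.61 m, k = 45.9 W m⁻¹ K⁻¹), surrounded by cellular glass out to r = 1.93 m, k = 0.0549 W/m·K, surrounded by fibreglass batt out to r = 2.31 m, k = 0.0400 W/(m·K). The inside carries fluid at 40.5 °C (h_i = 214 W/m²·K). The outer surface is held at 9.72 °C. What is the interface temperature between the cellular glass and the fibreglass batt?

T = 26.1 °C

Treat each layer as a resistance in series:
  R_conv,in = 1/(4πr²h) = 1/(4π·1.57²·214) = 1.509×10^-4 K/W
  R_carbon steel = (1/1.57 − 1/1.61)/(4πk) = 0.01582/(4π·45.9) = 2.744×10^-5 K/W
  R_cellular glass = (1/1.61 − 1/1.93)/(4πk) = 0.1030/(4π·0.0549) = 0.1493 K/W
  R_fibreglass batt = (1/1.93 − 1/2.31)/(4πk) = 0.08523/(4π·0.0400) = 0.1696 K/W
ΣR = 1.509×10^-4 + 2.744×10^-5 + 0.1493 + 0.1696 = 0.3191 K/W
Q = ΔT/ΣR = (40.5 °C − 9.72 °C)/0.3191 = 96.46 W
From the inner boundary to the cellular glass/fibreglass batt interface, ΣR_partial = 0.1495 K/W.
T_interface = T_in − Q·ΣR_partial = 40.5 °C − (96.46)(0.1495) = 26.1 °C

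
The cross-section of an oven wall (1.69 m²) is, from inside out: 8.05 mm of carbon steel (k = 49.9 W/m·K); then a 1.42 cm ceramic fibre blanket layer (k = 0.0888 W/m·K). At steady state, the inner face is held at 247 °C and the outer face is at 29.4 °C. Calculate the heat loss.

Series thermal resistances, inner to outer:
  R_carbon steel = L/(kA) = 0.00805/(49.9·1.69) = 9.546×10^-5 K/W
  R_ceramic fibre blanket = L/(kA) = 0.0142/(0.0888·1.69) = 0.09462 K/W
ΣR = 9.546×10^-5 + 0.09462 = 0.09472 K/W
Q = ΔT/ΣR = (247 °C − 29.4 °C)/0.09472 = 2300 W

Q = 2300 W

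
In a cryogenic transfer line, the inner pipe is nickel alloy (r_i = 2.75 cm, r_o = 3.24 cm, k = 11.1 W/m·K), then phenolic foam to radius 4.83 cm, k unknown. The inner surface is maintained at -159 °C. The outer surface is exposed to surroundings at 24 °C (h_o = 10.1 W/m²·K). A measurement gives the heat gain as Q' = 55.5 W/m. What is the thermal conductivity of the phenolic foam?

k = 0.0214 W/m·K

ΣR = ΔT/Q' = |-159 − 24|/55.5 = 3.297 m·K/W
Known resistances:
  R'_nickel alloy = ln(0.0324/0.0275)/(2πk) = 0.1640/(2π·11.1) = 0.002351 m·K/W
  R'_conv,out = 1/(2πr h) = 1/(2π·0.0483·10.1) = 0.3263 m·K/W
R_phenolic foam = ΣR − ΣR_known = 3.297 − 0.3287 = 2.968 m·K/W
ln(r₂/r₁)/(2πk) = 2.968 ⇒ k = 0.3993/(2π·2.968) = 0.0214 W/m·K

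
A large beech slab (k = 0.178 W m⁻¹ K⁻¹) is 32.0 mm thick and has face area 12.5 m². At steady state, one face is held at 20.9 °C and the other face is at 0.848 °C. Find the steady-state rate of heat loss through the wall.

Q = 1390 W

Q = kA·ΔT/L = 0.178 × 12.5 × |20.9 °C − 0.848 °C| / 0.0320 = 1390 W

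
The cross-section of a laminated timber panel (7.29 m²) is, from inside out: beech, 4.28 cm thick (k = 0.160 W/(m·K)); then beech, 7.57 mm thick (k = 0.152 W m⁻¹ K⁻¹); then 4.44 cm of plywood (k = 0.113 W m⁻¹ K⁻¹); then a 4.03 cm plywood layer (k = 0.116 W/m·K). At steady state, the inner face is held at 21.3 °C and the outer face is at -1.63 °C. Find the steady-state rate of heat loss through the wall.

Q = 158 W

Series thermal resistances, inner to outer:
  R_beech = L/(kA) = 0.0428/(0.160·7.29) = 0.03669 K/W
  R_beech = L/(kA) = 0.00757/(0.152·7.29) = 0.006832 K/W
  R_plywood = L/(kA) = 0.0444/(0.113·7.29) = 0.05390 K/W
  R_plywood = L/(kA) = 0.0403/(0.116·7.29) = 0.04766 K/W
ΣR = 0.03669 + 0.006832 + 0.05390 + 0.04766 = 0.1451 K/W
Q = ΔT/ΣR = (21.3 °C − -1.63 °C)/0.1451 = 158 W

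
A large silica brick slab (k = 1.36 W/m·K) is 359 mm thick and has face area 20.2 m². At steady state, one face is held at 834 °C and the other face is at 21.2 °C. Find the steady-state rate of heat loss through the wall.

Q = 62200 W

Q = kA·ΔT/L = 1.36 × 20.2 × |834 °C − 21.2 °C| / 0.359 = 62200 W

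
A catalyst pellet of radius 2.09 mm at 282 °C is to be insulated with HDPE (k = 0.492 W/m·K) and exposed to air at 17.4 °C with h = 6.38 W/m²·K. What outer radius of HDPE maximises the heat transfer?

r_cr = 15.4 cm

For a sphere, r_cr = 2k_ins/h = 2·0.492/6.38 = 0.154 m = 15.4 cm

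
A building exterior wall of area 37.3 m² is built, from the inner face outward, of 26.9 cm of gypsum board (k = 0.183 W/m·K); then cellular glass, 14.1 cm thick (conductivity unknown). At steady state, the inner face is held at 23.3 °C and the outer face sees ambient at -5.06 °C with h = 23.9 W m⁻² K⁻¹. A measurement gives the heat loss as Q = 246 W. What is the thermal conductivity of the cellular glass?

ΣR = ΔT/Q = |23.3 − -5.06|/246 = 0.1153 K/W
Known resistances:
  R_gypsum board = L/(kA) = 0.269/(0.183·37.3) = 0.03941 K/W
  R_conv,out = 1/(hA) = 1/(23.9·37.3) = 0.001122 K/W
R_cellular glass = ΣR − ΣR_known = 0.1153 − 0.04053 = 0.07477 K/W
L/(kA) = 0.07477 ⇒ k = 0.141/(0.07477·37.3) = 0.0506 W/m·K

k = 0.0506 W/m·K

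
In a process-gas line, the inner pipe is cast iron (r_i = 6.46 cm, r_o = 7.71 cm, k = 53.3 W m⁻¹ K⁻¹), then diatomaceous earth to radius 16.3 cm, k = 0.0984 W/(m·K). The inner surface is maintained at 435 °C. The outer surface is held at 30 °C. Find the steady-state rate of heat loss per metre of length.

Resistance network (inner→outer):
  R'_cast iron = ln(0.0771/0.0646)/(2πk) = 0.1769/(2π·53.3) = 5.282×10^-4 m·K/W
  R'_diatomaceous earth = ln(0.163/0.0771)/(2πk) = 0.7486/(2π·0.0984) = 1.211 m·K/W
ΣR = 5.282×10^-4 + 1.211 = 1.212 m·K/W
Q' = ΔT/ΣR = (435 °C − 30 °C)/1.212 = 334 W/m

Q' = 334 W/m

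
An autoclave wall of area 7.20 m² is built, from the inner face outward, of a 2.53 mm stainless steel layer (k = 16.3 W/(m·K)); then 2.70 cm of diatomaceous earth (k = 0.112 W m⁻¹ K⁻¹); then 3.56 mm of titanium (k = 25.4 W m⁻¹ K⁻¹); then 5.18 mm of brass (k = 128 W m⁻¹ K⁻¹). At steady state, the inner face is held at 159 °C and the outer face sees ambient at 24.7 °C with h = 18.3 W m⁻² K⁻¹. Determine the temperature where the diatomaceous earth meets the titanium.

T = 49.6 °C

Resistance network (inner→outer):
  R_stainless steel = L/(kA) = 0.00253/(16.3·7.20) = 2.156×10^-5 K/W
  R_diatomaceous earth = L/(kA) = 0.0270/(0.112·7.20) = 0.03348 K/W
  R_titanium = L/(kA) = 0.00356/(25.4·7.20) = 1.947×10^-5 K/W
  R_brass = L/(kA) = 0.00518/(128·7.20) = 5.621×10^-6 K/W
  R_conv,out = 1/(hA) = 1/(18.3·7.20) = 0.007590 K/W
ΣR = 2.156×10^-5 + 0.03348 + 1.947×10^-5 + 5.621×10^-6 + 0.007590 = 0.04112 K/W
Q = ΔT/ΣR = (159 °C − 24.7 °C)/0.04112 = 3266 W
From the inner boundary to the diatomaceous earth/titanium interface, ΣR_partial = 0.03350 K/W.
T_interface = T_in − Q·ΣR_partial = 159 °C − (3266)(0.03350) = 49.6 °C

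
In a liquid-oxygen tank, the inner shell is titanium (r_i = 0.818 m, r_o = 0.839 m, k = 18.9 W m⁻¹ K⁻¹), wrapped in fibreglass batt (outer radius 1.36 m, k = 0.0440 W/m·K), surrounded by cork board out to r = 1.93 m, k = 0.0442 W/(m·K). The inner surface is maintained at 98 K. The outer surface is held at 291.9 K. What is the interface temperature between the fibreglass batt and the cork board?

Series thermal resistances, inner to outer:
  R_titanium = (1/0.818 − 1/0.839)/(4πk) = 0.03060/(4π·18.9) = 1.288×10^-4 K/W
  R_fibreglass batt = (1/0.839 − 1/1.36)/(4πk) = 0.4566/(4π·0.0440) = 0.8258 K/W
  R_cork board = (1/1.36 − 1/1.93)/(4πk) = 0.2172/(4π·0.0442) = 0.3910 K/W
ΣR = 1.288×10^-4 + 0.8258 + 0.3910 = 1.217 K/W
Q = ΔT/ΣR = (98 K − 291.9 K)/1.217 = -159.3 W
From the inner boundary to the fibreglass batt/cork board interface, ΣR_partial = 0.8259 K/W.
T_interface = T_in − Q·ΣR_partial = 98 K − (-159.3)(0.8259) = 229.6 K

T = 229.6 K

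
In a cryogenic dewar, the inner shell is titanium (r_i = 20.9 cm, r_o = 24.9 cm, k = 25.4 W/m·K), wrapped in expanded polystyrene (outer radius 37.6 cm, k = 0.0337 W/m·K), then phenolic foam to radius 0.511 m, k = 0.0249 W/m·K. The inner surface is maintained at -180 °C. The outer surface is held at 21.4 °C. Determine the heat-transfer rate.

Resistance network (inner→outer):
  R_titanium = (1/0.209 − 1/0.249)/(4πk) = 0.7686/(4π·25.4) = 0.002408 K/W
  R_expanded polystyrene = (1/0.249 − 1/0.376)/(4πk) = 1.356/(4π·0.0337) = 3.203 K/W
  R_phenolic foam = (1/0.376 − 1/0.511)/(4πk) = 0.7026/(4π·0.0249) = 2.246 K/W
ΣR = 0.002408 + 3.203 + 2.246 = 5.451 K/W
Q = ΔT/ΣR = (-180 °C − 21.4 °C)/5.451 = -36.9 W
(Negative Q ⇒ heat flows inward; heat gain = 36.9 W.)

Q = 36.9 W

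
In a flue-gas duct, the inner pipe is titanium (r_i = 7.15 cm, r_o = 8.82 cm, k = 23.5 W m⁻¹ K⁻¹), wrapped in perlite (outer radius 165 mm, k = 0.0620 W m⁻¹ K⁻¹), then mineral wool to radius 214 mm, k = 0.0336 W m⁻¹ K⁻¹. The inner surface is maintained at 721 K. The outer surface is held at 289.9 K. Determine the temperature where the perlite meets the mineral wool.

Treat each layer as a resistance in series:
  R'_titanium = ln(0.0882/0.0715)/(2πk) = 0.2099/(2π·23.5) = 0.001422 m·K/W
  R'_perlite = ln(0.165/0.0882)/(2πk) = 0.6263/(2π·0.0620) = 1.608 m·K/W
  R'_mineral wool = ln(0.214/0.165)/(2πk) = 0.2600/(2π·0.0336) = 1.232 m·K/W
ΣR = 0.001422 + 1.608 + 1.232 = 2.841 m·K/W
Q' = ΔT/ΣR = (721 K − 289.9 K)/2.841 = 151.7 W/m
From the inner boundary to the perlite/mineral wool interface, ΣR_partial = 1.609 m·K/W.
T_interface = T_in − Q'·ΣR_partial = 721 K − (151.7)(1.609) = 477 K

T = 477 K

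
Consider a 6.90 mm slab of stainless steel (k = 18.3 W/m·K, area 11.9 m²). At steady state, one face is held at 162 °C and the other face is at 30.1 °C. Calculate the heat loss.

Q = kA·ΔT/L = 18.3 × 11.9 × |162 °C − 30.1 °C| / 0.00690 = 4.16×10^6 W

Q = 4160 kW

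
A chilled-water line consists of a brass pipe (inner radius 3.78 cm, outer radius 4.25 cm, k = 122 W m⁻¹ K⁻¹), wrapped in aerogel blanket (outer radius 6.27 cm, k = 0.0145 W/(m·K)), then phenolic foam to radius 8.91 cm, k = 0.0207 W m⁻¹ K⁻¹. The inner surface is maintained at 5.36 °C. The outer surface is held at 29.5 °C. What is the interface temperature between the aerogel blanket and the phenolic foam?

T = 20.1 °C

Series thermal resistances, inner to outer:
  R'_brass = ln(0.0425/0.0378)/(2πk) = 0.1172/(2π·122) = 1.529×10^-4 m·K/W
  R'_aerogel blanket = ln(0.0627/0.0425)/(2πk) = 0.3889/(2π·0.0145) = 4.268 m·K/W
  R'_phenolic foam = ln(0.0891/0.0627)/(2πk) = 0.3514/(2π·0.0207) = 2.702 m·K/W
ΣR = 1.529×10^-4 + 4.268 + 2.702 = 6.970 m·K/W
Q' = ΔT/ΣR = (5.36 °C − 29.5 °C)/6.970 = -3.463 W/m
From the inner boundary to the aerogel blanket/phenolic foam interface, ΣR_partial = 4.268 m·K/W.
T_interface = T_in − Q'·ΣR_partial = 5.36 °C − (-3.463)(4.268) = 20.1 °C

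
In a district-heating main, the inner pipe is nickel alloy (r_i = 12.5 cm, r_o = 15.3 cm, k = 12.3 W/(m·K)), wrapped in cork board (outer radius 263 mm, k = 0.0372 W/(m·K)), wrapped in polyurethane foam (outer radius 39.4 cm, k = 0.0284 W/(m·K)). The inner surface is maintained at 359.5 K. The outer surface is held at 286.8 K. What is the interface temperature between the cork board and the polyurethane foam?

Treat each layer as a resistance in series:
  R'_nickel alloy = ln(0.153/0.125)/(2πk) = 0.2021/(2π·12.3) = 0.002615 m·K/W
  R'_cork board = ln(0.263/0.153)/(2πk) = 0.5417/(2π·0.0372) = 2.318 m·K/W
  R'_polyurethane foam = ln(0.394/0.263)/(2πk) = 0.4042/(2π·0.0284) = 2.265 m·K/W
ΣR = 0.002615 + 2.318 + 2.265 = 4.586 m·K/W
Q' = ΔT/ΣR = (359.5 K − 286.8 K)/4.586 = 15.85 W/m
From the inner boundary to the cork board/polyurethane foam interface, ΣR_partial = 2.321 m·K/W.
T_interface = T_in − Q'·ΣR_partial = 359.5 K − (15.85)(2.321) = 322.7 K

T = 322.7 K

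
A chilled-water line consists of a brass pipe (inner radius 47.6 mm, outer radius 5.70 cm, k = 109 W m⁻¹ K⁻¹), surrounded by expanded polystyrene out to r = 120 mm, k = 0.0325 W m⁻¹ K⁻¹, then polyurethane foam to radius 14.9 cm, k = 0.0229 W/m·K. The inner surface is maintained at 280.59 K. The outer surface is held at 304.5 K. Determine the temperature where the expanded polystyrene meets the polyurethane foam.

Series thermal resistances, inner to outer:
  R'_brass = ln(0.0570/0.0476)/(2πk) = 0.1802/(2π·109) = 2.631×10^-4 m·K/W
  R'_expanded polystyrene = ln(0.120/0.0570)/(2πk) = 0.7444/(2π·0.0325) = 3.646 m·K/W
  R'_polyurethane foam = ln(0.149/0.120)/(2πk) = 0.2165/(2π·0.0229) = 1.504 m·K/W
ΣR = 2.631×10^-4 + 3.646 + 1.504 = 5.150 m·K/W
Q' = ΔT/ΣR = (280.59 K − 304.5 K)/5.150 = -4.643 W/m
From the inner boundary to the expanded polystyrene/polyurethane foam interface, ΣR_partial = 3.646 m·K/W.
T_interface = T_in − Q'·ΣR_partial = 280.59 K − (-4.643)(3.646) = 297.5 K

T = 297.5 K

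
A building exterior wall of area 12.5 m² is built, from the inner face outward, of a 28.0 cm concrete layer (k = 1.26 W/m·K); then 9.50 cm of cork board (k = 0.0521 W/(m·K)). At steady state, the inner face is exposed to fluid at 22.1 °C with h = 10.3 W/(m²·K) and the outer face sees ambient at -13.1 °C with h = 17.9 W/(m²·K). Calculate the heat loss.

Q = 200 W

Treat each layer as a resistance in series:
  R_conv,in = 1/(hA) = 1/(10.3·12.5) = 0.007767 K/W
  R_concrete = L/(kA) = 0.280/(1.26·12.5) = 0.01778 K/W
  R_cork board = L/(kA) = 0.0950/(0.0521·12.5) = 0.1459 K/W
  R_conv,out = 1/(hA) = 1/(17.9·12.5) = 0.004469 K/W
ΣR = 0.007767 + 0.01778 + 0.1459 + 0.004469 = 0.1759 K/W
Q = ΔT/ΣR = (22.1 °C − -13.1 °C)/0.1759 = 200 W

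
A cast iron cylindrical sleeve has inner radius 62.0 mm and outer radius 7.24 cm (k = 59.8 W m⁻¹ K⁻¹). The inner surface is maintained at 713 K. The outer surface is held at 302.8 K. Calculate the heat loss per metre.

Q' = 9.94×10^5 W/m

Q' = 2πk·ΔT/ln(r₂/r₁) = 2π × 59.8 × 410.2 / ln(0.0724/0.0620) = 9.94×10^5 W/m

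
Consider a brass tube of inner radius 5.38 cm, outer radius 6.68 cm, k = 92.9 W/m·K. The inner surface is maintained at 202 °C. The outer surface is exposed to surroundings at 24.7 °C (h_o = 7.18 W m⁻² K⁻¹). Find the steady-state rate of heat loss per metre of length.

Series thermal resistances, inner to outer:
  R'_brass = ln(0.0668/0.0538)/(2πk) = 0.2164/(2π·92.9) = 3.708×10^-4 m·K/W
  R'_conv,out = 1/(2πr h) = 1/(2π·0.0668·7.18) = 0.3318 m·K/W
ΣR = 3.708×10^-4 + 0.3318 = 0.3322 m·K/W
Q' = ΔT/ΣR = (202 °C − 24.7 °C)/0.3322 = 534 W/m

Q' = 534 W/m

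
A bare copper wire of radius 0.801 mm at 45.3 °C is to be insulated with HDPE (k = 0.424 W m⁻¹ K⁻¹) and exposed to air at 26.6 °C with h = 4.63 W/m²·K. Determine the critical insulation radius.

For a cylinder, r_cr = k_ins/h = 0.424/4.63 = 0.0916 m = 9.16 cm

r_cr = 9.16 cm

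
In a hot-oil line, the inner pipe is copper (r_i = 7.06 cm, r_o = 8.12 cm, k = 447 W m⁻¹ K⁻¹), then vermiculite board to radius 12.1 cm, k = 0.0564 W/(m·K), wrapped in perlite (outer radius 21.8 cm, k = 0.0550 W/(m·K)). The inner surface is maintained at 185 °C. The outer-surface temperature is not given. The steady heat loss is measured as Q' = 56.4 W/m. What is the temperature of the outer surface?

T_out = 25.4 °C

Series resistances:
  R'_copper = ln(0.0812/0.0706)/(2πk) = 0.1399/(2π·447) = 4.981×10^-5 m·K/W
  R'_vermiculite board = ln(0.121/0.0812)/(2πk) = 0.3989/(2π·0.0564) = 1.126 m·K/W
  R'_perlite = ln(0.218/0.121)/(2πk) = 0.5887/(2π·0.0550) = 1.704 m·K/W
ΣR = 2.829 m·K/W
ΔT = Q'·ΣR = 56.4 × 2.829 = 159.6 K
Heat flows outward, so T_out = T_in − ΔT = 185 − 159.6 = 25.4 °C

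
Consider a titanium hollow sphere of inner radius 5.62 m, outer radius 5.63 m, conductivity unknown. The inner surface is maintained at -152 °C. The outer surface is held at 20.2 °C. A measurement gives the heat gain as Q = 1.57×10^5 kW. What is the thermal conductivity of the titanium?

k = 22.9 W/m·K

ΣR = ΔT/Q = |-152 − 20.2|/1.57×10^8 = 1.097×10^-6 K/W
(1/r₁−1/r₂)/(4πk) = 1.097×10^-6 ⇒ k = 3.160×10^-4/(4π·1.097×10^-6) = 22.9 W/m·K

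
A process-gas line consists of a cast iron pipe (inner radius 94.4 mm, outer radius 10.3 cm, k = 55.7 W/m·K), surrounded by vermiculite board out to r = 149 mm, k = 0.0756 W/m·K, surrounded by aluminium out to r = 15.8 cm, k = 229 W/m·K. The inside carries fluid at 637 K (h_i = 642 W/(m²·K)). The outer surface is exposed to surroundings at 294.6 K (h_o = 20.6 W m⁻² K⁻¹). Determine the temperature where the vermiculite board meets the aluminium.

Treat each layer as a resistance in series:
  R'_conv,in = 1/(2πr h) = 1/(2π·0.0944·642) = 0.002626 m·K/W
  R'_cast iron = ln(0.103/0.0944)/(2πk) = 0.08719/(2π·55.7) = 2.491×10^-4 m·K/W
  R'_vermiculite board = ln(0.149/0.103)/(2πk) = 0.3692/(2π·0.0756) = 0.7773 m·K/W
  R'_aluminium = ln(0.158/0.149)/(2πk) = 0.05865/(2π·229) = 4.076×10^-5 m·K/W
  R'_conv,out = 1/(2πr h) = 1/(2π·0.158·20.6) = 0.04890 m·K/W
ΣR = 0.002626 + 2.491×10^-4 + 0.7773 + 4.076×10^-5 + 0.04890 = 0.8291 m·K/W
Q' = ΔT/ΣR = (637 K − 294.6 K)/0.8291 = 413.0 W/m
From the inner boundary to the vermiculite board/aluminium interface, ΣR_partial = 0.7802 m·K/W.
T_interface = T_in − Q'·ΣR_partial = 637 K − (413.0)(0.7802) = 314.8 K

T = 314.8 K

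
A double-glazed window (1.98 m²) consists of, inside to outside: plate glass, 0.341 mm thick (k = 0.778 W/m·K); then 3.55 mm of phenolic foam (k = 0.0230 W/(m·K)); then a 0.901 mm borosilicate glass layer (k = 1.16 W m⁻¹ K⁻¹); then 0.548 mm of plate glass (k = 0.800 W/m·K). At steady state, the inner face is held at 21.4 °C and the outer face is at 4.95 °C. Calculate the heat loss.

Resistance network (inner→outer):
  R_plate glass = L/(kA) = 3.41×10^-4/(0.778·1.98) = 2.214×10^-4 K/W
  R_phenolic foam = L/(kA) = 0.00355/(0.0230·1.98) = 0.07795 K/W
  R_borosilicate glass = L/(kA) = 9.01×10^-4/(1.16·1.98) = 3.923×10^-4 K/W
  R_plate glass = L/(kA) = 5.48×10^-4/(0.800·1.98) = 3.460×10^-4 K/W
ΣR = 2.214×10^-4 + 0.07795 + 3.923×10^-4 + 3.460×10^-4 = 0.07891 K/W
Q = ΔT/ΣR = (21.4 °C − 4.95 °C)/0.07891 = 208 W

Q = 208 W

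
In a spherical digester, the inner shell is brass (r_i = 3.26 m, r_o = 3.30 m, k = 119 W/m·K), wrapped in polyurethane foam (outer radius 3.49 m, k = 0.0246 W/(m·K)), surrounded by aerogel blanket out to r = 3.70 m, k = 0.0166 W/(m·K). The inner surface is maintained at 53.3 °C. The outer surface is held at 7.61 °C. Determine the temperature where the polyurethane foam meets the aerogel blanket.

Series thermal resistances, inner to outer:
  R_brass = (1/3.26 − 1/3.30)/(4πk) = 0.003718/(4π·119) = 2.486×10^-6 K/W
  R_polyurethane foam = (1/3.30 − 1/3.49)/(4πk) = 0.01650/(4π·0.0246) = 0.05337 K/W
  R_aerogel blanket = (1/3.49 − 1/3.70)/(4πk) = 0.01626/(4π·0.0166) = 0.07796 K/W
ΣR = 2.486×10^-6 + 0.05337 + 0.07796 = 0.1313 K/W
Q = ΔT/ΣR = (53.3 °C − 7.61 °C)/0.1313 = 348.0 W
From the inner boundary to the polyurethane foam/aerogel blanket interface, ΣR_partial = 0.05337 K/W.
T_interface = T_in − Q·ΣR_partial = 53.3 °C − (348.0)(0.05337) = 34.7 °C

T = 34.7 °C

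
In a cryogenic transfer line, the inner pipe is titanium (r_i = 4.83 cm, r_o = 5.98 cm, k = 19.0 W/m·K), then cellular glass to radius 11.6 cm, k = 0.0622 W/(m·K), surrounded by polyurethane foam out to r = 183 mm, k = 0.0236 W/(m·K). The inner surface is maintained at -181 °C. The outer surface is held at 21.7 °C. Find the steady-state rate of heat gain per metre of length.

Q' = 42.5 W/m

Treat each layer as a resistance in series:
  R'_titanium = ln(0.0598/0.0483)/(2πk) = 0.2136/(2π·19.0) = 0.001789 m·K/W
  R'_cellular glass = ln(0.116/0.0598)/(2πk) = 0.6626/(2π·0.0622) = 1.695 m·K/W
  R'_polyurethane foam = ln(0.183/0.116)/(2πk) = 0.4559/(2π·0.0236) = 3.074 m·K/W
ΣR = 0.001789 + 1.695 + 3.074 = 4.771 m·K/W
Q' = ΔT/ΣR = (-181 °C − 21.7 °C)/4.771 = -42.5 W/m
(Negative Q' ⇒ heat flows inward; heat gain = 42.5 W/m.)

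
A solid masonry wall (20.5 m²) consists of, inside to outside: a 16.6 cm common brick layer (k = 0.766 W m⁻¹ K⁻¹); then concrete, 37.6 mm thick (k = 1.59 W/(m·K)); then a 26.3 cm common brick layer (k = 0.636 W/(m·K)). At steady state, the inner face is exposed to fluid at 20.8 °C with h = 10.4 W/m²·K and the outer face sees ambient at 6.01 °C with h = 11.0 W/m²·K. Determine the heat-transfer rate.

Q = 361 W

Series thermal resistances, inner to outer:
  R_conv,in = 1/(hA) = 1/(10.4·20.5) = 0.004690 K/W
  R_common brick = L/(kA) = 0.166/(0.766·20.5) = 0.01057 K/W
  R_concrete = L/(kA) = 0.0376/(1.59·20.5) = 0.001154 K/W
  R_common brick = L/(kA) = 0.263/(0.636·20.5) = 0.02017 K/W
  R_conv,out = 1/(hA) = 1/(11.0·20.5) = 0.004435 K/W
ΣR = 0.004690 + 0.01057 + 0.001154 + 0.02017 + 0.004435 = 0.04102 K/W
Q = ΔT/ΣR = (20.8 °C − 6.01 °C)/0.04102 = 361 W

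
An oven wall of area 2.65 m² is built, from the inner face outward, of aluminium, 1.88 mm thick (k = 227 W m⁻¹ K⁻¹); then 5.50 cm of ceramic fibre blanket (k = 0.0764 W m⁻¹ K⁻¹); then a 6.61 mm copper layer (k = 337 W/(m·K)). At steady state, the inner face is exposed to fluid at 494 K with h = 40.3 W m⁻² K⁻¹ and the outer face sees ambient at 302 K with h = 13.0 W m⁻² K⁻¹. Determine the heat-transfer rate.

Q = 619 W

Resistance network (inner→outer):
  R_conv,in = 1/(hA) = 1/(40.3·2.65) = 0.009364 K/W
  R_aluminium = L/(kA) = 0.00188/(227·2.65) = 3.125×10^-6 K/W
  R_ceramic fibre blanket = L/(kA) = 0.0550/(0.0764·2.65) = 0.2717 K/W
  R_copper = L/(kA) = 0.00661/(337·2.65) = 7.402×10^-6 K/W
  R_conv,out = 1/(hA) = 1/(13.0·2.65) = 0.02903 K/W
ΣR = 0.009364 + 3.125×10^-6 + 0.2717 + 7.402×10^-6 + 0.02903 = 0.3101 K/W
Q = ΔT/ΣR = (494 K − 302 K)/0.3101 = 619 W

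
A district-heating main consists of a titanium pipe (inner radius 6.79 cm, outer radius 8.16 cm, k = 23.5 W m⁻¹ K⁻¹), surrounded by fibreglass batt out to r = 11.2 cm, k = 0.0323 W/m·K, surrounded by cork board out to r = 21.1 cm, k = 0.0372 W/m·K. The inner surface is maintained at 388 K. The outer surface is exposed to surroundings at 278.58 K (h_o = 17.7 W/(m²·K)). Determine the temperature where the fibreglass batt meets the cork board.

T = 348.4 K

Treat each layer as a resistance in series:
  R'_titanium = ln(0.0816/0.0679)/(2πk) = 0.1838/(2π·23.5) = 0.001245 m·K/W
  R'_fibreglass batt = ln(0.112/0.0816)/(2πk) = 0.3167/(2π·0.0323) = 1.560 m·K/W
  R'_cork board = ln(0.211/0.112)/(2πk) = 0.6334/(2π·0.0372) = 2.710 m·K/W
  R'_conv,out = 1/(2πr h) = 1/(2π·0.211·17.7) = 0.04262 m·K/W
ΣR = 0.001245 + 1.560 + 2.710 + 0.04262 = 4.314 m·K/W
Q' = ΔT/ΣR = (388 K − 278.58 K)/4.314 = 25.36 W/m
From the inner boundary to the fibreglass batt/cork board interface, ΣR_partial = 1.561 m·K/W.
T_interface = T_in − Q'·ΣR_partial = 388 K − (25.36)(1.561) = 348.4 K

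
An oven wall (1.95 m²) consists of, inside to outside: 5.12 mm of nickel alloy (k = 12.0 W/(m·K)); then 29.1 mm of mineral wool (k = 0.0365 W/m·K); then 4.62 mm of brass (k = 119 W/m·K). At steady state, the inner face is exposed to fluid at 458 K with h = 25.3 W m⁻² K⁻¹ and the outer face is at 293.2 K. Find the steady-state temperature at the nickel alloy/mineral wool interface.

Resistance network (inner→outer):
  R_conv,in = 1/(hA) = 1/(25.3·1.95) = 0.02027 K/W
  R_nickel alloy = L/(kA) = 0.00512/(12.0·1.95) = 2.188×10^-4 K/W
  R_mineral wool = L/(kA) = 0.0291/(0.0365·1.95) = 0.4089 K/W
  R_brass = L/(kA) = 0.00462/(119·1.95) = 1.991×10^-5 K/W
ΣR = 0.02027 + 2.188×10^-4 + 0.4089 + 1.991×10^-5 = 0.4294 K/W
Q = ΔT/ΣR = (458 K − 293.2 K)/0.4294 = 383.8 W
From the inner boundary to the nickel alloy/mineral wool interface, ΣR_partial = 0.02049 K/W.
T_interface = T_in − Q·ΣR_partial = 458 K − (383.8)(0.02049) = 450 K

T = 450 K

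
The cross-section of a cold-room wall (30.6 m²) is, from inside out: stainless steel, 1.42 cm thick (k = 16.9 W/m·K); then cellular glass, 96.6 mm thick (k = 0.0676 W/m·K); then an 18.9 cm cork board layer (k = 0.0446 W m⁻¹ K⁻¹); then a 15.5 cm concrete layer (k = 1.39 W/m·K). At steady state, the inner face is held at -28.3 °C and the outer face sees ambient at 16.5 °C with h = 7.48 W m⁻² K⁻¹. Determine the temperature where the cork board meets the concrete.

Series thermal resistances, inner to outer:
  R_stainless steel = L/(kA) = 0.0142/(16.9·30.6) = 2.746×10^-5 K/W
  R_cellular glass = L/(kA) = 0.0966/(0.0676·30.6) = 0.04670 K/W
  R_cork board = L/(kA) = 0.189/(0.0446·30.6) = 0.1385 K/W
  R_concrete = L/(kA) = 0.155/(1.39·30.6) = 0.003644 K/W
  R_conv,out = 1/(hA) = 1/(7.48·30.6) = 0.004369 K/W
ΣR = 2.746×10^-5 + 0.04670 + 0.1385 + 0.003644 + 0.004369 = 0.1932 K/W
Q = ΔT/ΣR = (-28.3 °C − 16.5 °C)/0.1932 = -231.9 W
From the inner boundary to the cork board/concrete interface, ΣR_partial = 0.1852 K/W.
T_interface = T_in − Q·ΣR_partial = -28.3 °C − (-231.9)(0.1852) = 14.6 °C

T = 14.6 °C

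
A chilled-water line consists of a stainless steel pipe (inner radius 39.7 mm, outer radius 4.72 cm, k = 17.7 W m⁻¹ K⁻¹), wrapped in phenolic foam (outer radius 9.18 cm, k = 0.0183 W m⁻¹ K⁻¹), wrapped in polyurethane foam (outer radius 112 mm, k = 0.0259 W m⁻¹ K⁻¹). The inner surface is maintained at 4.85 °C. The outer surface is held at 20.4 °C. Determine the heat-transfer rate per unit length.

Treat each layer as a resistance in series:
  R'_stainless steel = ln(0.0472/0.0397)/(2πk) = 0.1730/(2π·17.7) = 0.001556 m·K/W
  R'_phenolic foam = ln(0.0918/0.0472)/(2πk) = 0.6652/(2π·0.0183) = 5.785 m·K/W
  R'_polyurethane foam = ln(0.112/0.0918)/(2πk) = 0.1989/(2π·0.0259) = 1.222 m·K/W
ΣR = 0.001556 + 5.785 + 1.222 = 7.009 m·K/W
Q' = ΔT/ΣR = (4.85 °C − 20.4 °C)/7.009 = -2.22 W/m
(Negative Q' ⇒ heat flows inward; heat gain = 2.22 W/m.)

Q' = 2.22 W/m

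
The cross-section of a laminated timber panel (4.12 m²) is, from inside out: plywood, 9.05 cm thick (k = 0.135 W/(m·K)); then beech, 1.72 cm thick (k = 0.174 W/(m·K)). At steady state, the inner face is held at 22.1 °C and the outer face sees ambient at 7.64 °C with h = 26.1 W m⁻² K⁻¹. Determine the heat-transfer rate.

Resistance network (inner→outer):
  R_plywood = L/(kA) = 0.0905/(0.135·4.12) = 0.1627 K/W
  R_beech = L/(kA) = 0.0172/(0.174·4.12) = 0.02399 K/W
  R_conv,out = 1/(hA) = 1/(26.1·4.12) = 0.009300 K/W
ΣR = 0.1627 + 0.02399 + 0.009300 = 0.1960 K/W
Q = ΔT/ΣR = (22.1 °C − 7.64 °C)/0.1960 = 73.8 W

Q = 73.8 W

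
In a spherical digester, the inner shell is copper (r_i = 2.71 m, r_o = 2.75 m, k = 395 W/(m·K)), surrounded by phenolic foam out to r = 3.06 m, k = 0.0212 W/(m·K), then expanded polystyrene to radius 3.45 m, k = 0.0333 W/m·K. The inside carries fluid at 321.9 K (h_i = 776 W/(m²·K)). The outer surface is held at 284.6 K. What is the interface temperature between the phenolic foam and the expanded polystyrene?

Resistance network (inner→outer):
  R_conv,in = 1/(4πr²h) = 1/(4π·2.71²·776) = 1.396×10^-5 K/W
  R_copper = (1/2.71 − 1/2.75)/(4πk) = 0.005367/(4π·395) = 1.081×10^-6 K/W
  R_phenolic foam = (1/2.75 − 1/3.06)/(4πk) = 0.03684/(4π·0.0212) = 0.1383 K/W
  R_expanded polystyrene = (1/3.06 − 1/3.45)/(4πk) = 0.03694/(4π·0.0333) = 0.08828 K/W
ΣR = 1.396×10^-5 + 1.081×10^-6 + 0.1383 + 0.08828 = 0.2266 K/W
Q = ΔT/ΣR = (321.9 K − 284.6 K)/0.2266 = 164.6 W
From the inner boundary to the phenolic foam/expanded polystyrene interface, ΣR_partial = 0.1383 K/W.
T_interface = T_in − Q·ΣR_partial = 321.9 K − (164.6)(0.1383) = 299.1 K

T = 299.1 K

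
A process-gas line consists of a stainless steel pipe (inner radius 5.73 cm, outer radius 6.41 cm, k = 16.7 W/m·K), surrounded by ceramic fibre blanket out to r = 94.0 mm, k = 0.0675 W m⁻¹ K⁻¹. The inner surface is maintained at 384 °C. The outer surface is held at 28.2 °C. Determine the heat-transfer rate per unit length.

Series thermal resistances, inner to outer:
  R'_stainless steel = ln(0.0641/0.0573)/(2πk) = 0.1121/(2π·16.7) = 0.001069 m·K/W
  R'_ceramic fibre blanket = ln(0.0940/0.0641)/(2πk) = 0.3829/(2π·0.0675) = 0.9027 m·K/W
ΣR = 0.001069 + 0.9027 = 0.9038 m·K/W
Q' = ΔT/ΣR = (384 °C − 28.2 °C)/0.9038 = 394 W/m

Q' = 394 W/m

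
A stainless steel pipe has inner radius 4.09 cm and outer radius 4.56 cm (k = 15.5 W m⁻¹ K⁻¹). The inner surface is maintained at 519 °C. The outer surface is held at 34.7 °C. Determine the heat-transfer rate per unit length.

Q' = 2πk·ΔT/ln(r₂/r₁) = 2π × 15.5 × 484.3 / ln(0.0456/0.0409) = 4.34×10^5 W/m

Q' = 434 kW/m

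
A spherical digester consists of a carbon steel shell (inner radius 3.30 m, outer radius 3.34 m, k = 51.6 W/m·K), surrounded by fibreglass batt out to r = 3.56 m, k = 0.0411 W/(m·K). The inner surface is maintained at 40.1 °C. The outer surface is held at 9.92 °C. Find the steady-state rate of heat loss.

Series thermal resistances, inner to outer:
  R_carbon steel = (1/3.30 − 1/3.34)/(4πk) = 0.003629/(4π·51.6) = 5.597×10^-6 K/W
  R_fibreglass batt = (1/3.34 − 1/3.56)/(4πk) = 0.01850/(4π·0.0411) = 0.03582 K/W
ΣR = 5.597×10^-6 + 0.03582 = 0.03583 K/W
Q = ΔT/ΣR = (40.1 °C − 9.92 °C)/0.03583 = 842 W

Q = 842 W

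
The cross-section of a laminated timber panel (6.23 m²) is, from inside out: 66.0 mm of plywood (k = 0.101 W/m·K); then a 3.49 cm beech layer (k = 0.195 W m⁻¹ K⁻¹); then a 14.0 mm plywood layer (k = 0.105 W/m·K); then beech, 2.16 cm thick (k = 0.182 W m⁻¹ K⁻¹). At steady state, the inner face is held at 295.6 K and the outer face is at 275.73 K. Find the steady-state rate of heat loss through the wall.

Series thermal resistances, inner to outer:
  R_plywood = L/(kA) = 0.0660/(0.101·6.23) = 0.1049 K/W
  R_beech = L/(kA) = 0.0349/(0.195·6.23) = 0.02873 K/W
  R_plywood = L/(kA) = 0.0140/(0.105·6.23) = 0.02140 K/W
  R_beech = L/(kA) = 0.0216/(0.182·6.23) = 0.01905 K/W
ΣR = 0.1049 + 0.02873 + 0.02140 + 0.01905 = 0.1741 K/W
Q = ΔT/ΣR = (295.6 K − 275.73 K)/0.1741 = 114 W

Q = 114 W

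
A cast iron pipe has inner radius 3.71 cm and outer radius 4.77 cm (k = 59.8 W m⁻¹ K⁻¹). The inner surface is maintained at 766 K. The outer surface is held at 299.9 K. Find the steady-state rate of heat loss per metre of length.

Q' = 2πk·ΔT/ln(r₂/r₁) = 2π × 59.8 × 466.1 / ln(0.0477/0.0371) = 6.97×10^5 W/m

Q' = 6.97×10^5 W/m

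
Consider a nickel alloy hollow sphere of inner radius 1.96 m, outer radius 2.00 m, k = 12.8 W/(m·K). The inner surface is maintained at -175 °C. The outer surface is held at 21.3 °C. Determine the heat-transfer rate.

Q = 4πk·ΔT/(1/r₁ − 1/r₂) = 4π × 12.8 × 196.3 / (1/1.96 − 1/2.00) = 3.09×10^6 W

Q = 3.09×10^6 W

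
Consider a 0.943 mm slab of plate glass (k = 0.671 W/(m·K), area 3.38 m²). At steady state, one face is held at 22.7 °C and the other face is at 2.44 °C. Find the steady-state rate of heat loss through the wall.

Q = kA·ΔT/L = 0.671 × 3.38 × |22.7 °C − 2.44 °C| / 9.43×10^-4 = 48700 W

Q = 48700 W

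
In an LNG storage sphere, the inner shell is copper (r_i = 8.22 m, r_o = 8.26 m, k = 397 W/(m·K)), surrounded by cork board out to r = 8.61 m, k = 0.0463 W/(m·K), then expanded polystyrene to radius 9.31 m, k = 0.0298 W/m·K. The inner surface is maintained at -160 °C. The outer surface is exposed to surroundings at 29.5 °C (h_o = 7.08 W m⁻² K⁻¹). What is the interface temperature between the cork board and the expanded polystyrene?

T = -110 °C

Resistance network (inner→outer):
  R_copper = (1/8.22 − 1/8.26)/(4πk) = 5.891×10^-4/(4π·397) = 1.181×10^-7 K/W
  R_cork board = (1/8.26 − 1/8.61)/(4πk) = 0.004921/(4π·0.0463) = 0.008459 K/W
  R_expanded polystyrene = (1/8.61 − 1/9.31)/(4πk) = 0.008733/(4π·0.0298) = 0.02332 K/W
  R_conv,out = 1/(4πr²h) = 1/(4π·9.31²·7.08) = 1.297×10^-4 K/W
ΣR = 1.181×10^-7 + 0.008459 + 0.02332 + 1.297×10^-4 = 0.03191 K/W
Q = ΔT/ΣR = (-160 °C − 29.5 °C)/0.03191 = -5939 W
From the inner boundary to the cork board/expanded polystyrene interface, ΣR_partial = 0.008459 K/W.
T_interface = T_in − Q·ΣR_partial = -160 °C − (-5939)(0.008459) = -110 °C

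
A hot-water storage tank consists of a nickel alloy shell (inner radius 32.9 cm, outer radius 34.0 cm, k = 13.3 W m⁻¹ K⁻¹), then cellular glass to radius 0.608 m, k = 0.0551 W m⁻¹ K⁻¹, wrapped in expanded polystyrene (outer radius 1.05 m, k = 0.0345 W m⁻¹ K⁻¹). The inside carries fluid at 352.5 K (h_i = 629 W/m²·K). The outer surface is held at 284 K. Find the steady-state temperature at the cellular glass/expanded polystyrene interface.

T = 315.5 K

Series thermal resistances, inner to outer:
  R_conv,in = 1/(4πr²h) = 1/(4π·0.329²·629) = 0.001169 K/W
  R_nickel alloy = (1/0.329 − 1/0.340)/(4πk) = 0.09834/(4π·13.3) = 5.884×10^-4 K/W
  R_cellular glass = (1/0.340 − 1/0.608)/(4πk) = 1.296/(4π·0.0551) = 1.872 K/W
  R_expanded polystyrene = (1/0.608 − 1/1.05)/(4πk) = 0.6924/(4π·0.0345) = 1.597 K/W
ΣR = 0.001169 + 5.884×10^-4 + 1.872 + 1.597 = 3.471 K/W
Q = ΔT/ΣR = (352.5 K − 284 K)/3.471 = 19.73 W
From the inner boundary to the cellular glass/expanded polystyrene interface, ΣR_partial = 1.874 K/W.
T_interface = T_in − Q·ΣR_partial = 352.5 K − (19.73)(1.874) = 315.5 K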